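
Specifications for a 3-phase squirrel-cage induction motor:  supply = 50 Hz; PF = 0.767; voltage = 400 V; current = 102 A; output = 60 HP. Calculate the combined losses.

P_in = √3·V·I·cosφ = 1.732×400×102×0.767 = 54201 W
P_out = 60×746 = 44760 W
Losses = P_in − P_out = 54201 − 44760 = 9441 W

9.44 kW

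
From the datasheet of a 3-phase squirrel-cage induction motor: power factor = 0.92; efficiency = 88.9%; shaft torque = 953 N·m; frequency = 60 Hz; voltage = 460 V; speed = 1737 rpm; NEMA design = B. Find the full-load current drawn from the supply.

ω = 2π×1737/60 = 181.9 rad/s; P_out = τω = 953 × 181.9 = 173351 W
P_in = P_out / η = 173351 / 0.889 = 194996 W
I_L = P_in / (√3·V_L·cosφ) = 194996 / (1.732 × 460 × 0.92) = 266 A

266 A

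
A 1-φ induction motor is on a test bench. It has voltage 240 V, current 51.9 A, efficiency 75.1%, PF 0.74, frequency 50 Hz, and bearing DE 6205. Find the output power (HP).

9.28 HP

P_in = V·I·cosφ = 240 × 51.9 × 0.74 = 9217 W
P_out = η·P_in = 0.751 × 9217 = 6922 W
= 6922/746 = 9.28 HP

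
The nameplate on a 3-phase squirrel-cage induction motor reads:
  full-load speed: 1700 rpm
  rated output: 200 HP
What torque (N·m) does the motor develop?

P_out = 200 × 746 = 149200 W
ω = 2π × 1700/60 = 178 rad/s
τ = P_out/ω = 149200/178 = 838 N·m

838 N·m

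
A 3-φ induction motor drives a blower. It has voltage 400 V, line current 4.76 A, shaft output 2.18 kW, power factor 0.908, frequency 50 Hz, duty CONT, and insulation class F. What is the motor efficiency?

P_out = 2.18 kW = 2180 W
P_in = √3·V_L·I_L·cosφ = 1.732 × 400 × 4.76 × 0.908 = 2994 W
η = P_out / P_in = 2180 / 2994 = 0.728 = 72.8%

72.8 %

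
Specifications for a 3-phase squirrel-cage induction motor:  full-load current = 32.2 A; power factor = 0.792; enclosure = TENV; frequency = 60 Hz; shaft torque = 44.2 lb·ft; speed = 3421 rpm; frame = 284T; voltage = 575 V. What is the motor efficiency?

τ = 44.2 lb·ft × 1.356 = 59.94 N·m
ω = 2π × 3421/60 = 358.2 rad/s; P_out = τω = 59.94 × 358.2 = 21471 W
P_in = √3·V_L·I_L·cosφ = 1.732 × 575 × 32.2 × 0.792 = 25398 W
η = P_out / P_in = 21471 / 25398 = 0.845 = 84.5%

84.5 %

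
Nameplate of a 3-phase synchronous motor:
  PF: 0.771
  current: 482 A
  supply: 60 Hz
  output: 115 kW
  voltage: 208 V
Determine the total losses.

P_in = √3·V·I·cosφ = 1.732×208×482×0.771 = 133879 W
P_out = 115000 W
Losses = P_in − P_out = 133879 − 115000 = 18879 W

18900 W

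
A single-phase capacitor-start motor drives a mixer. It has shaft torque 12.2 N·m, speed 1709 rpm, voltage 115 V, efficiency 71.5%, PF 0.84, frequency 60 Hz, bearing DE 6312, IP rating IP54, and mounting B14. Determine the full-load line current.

ω = 2π×1709/60 = 179 rad/s; P_out = τω = 12.2 × 179 = 2184 W
P_in = P_out / η = 2184 / 0.715 = 3055 W
I = P_in / (V·cosφ) = 3055 / (115 × 0.84) = 31.6 A

31.6 A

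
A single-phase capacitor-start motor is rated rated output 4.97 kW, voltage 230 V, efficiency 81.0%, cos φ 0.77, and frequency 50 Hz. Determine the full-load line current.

34.6 A

P_out = 4.97 kW = 4970 W
P_in = P_out / η = 4970 / 0.810 = 6136 W
I = P_in / (V·cosφ) = 6136 / (230 × 0.77) = 34.6 A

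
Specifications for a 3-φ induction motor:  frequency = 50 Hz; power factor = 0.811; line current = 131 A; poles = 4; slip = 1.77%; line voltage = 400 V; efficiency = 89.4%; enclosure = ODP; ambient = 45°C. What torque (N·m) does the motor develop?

P_in = √3·V·I·cosφ = 1.732 × 400 × 131 × 0.811 = 73604 W
P_out = η·P_in = 0.894 × 73604 = 65802 W
n_s = 120×50/4 = 1500 rpm; n = 1500×(1−0.0177) = 1473 rpm
ω = 2π×1473/60 = 154.3 rad/s
τ = P_out/ω = 65802/154.3 = 426 N·m

426 N·m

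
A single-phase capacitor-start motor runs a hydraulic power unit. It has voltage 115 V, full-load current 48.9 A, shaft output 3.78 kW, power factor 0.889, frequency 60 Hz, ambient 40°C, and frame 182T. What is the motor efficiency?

75.6 %

P_out = 3.78 kW = 3780 W
P_in = V·I·cosφ = 115 × 48.9 × 0.889 = 4999 W
η = P_out / P_in = 3780 / 4999 = 0.756 = 75.6%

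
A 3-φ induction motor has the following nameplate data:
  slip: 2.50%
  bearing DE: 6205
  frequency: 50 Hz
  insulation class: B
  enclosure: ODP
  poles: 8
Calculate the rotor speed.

731 rpm

n_s = 120f/p = 120×50/8 = 750 rpm
n = n_s(1 − s) = 750 × (1 − 0.025) = 731 rpm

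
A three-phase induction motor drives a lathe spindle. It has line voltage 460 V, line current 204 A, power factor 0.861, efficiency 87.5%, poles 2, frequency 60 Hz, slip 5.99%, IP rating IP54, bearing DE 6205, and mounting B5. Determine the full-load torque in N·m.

346 N·m

P_in = √3·V·I·cosφ = 1.732 × 460 × 204 × 0.861 = 139939 W
P_out = η·P_in = 0.875 × 139939 = 122447 W
n_s = 120×60/2 = 3600 rpm; n = 3600×(1−0.0599) = 3384 rpm
ω = 2π×3384/60 = 354.4 rad/s
τ = P_out/ω = 122447/354.4 = 346 N·m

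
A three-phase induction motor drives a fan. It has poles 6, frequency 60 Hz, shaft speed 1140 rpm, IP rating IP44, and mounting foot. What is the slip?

n_s = 120f/p = 120×60/6 = 1200 rpm
s = (n_s − n)/n_s = (1200 − 1140)/1200 = 0.0500

5.0 %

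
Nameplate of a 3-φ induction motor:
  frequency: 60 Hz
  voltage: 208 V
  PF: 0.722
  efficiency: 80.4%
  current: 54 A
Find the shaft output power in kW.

11.3 kW

P_in = √3·V·I·cosφ = 1.732 × 208 × 54 × 0.722 = 14046 W
P_out = η·P_in = 0.804 × 14046 = 11293 W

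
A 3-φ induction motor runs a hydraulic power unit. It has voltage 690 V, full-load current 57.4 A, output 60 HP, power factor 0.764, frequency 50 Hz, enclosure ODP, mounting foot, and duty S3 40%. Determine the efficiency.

85.4 %

P_out = 60 × 746 = 44760 W
P_in = √3·V_L·I_L·cosφ = 1.732 × 690 × 57.4 × 0.764 = 52409 W
η = P_out / P_in = 44760 / 52409 = 0.854 = 85.4%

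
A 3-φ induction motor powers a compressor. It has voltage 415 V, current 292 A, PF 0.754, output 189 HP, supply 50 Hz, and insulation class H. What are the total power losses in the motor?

P_in = √3·V·I·cosφ = 1.732×415×292×0.754 = 158252 W
P_out = 189×746 = 140994 W
Losses = P_in − P_out = 158252 − 140994 = 17258 W

17300 W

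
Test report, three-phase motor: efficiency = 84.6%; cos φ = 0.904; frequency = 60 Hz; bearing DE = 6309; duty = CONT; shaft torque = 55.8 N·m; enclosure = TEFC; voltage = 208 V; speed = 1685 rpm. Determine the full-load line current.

ω = 2π×1685/60 = 176.5 rad/s; P_out = τω = 55.8 × 176.5 = 9849 W
P_in = P_out / η = 9849 / 0.846 = 11642 W
I_L = P_in / (√3·V_L·cosφ) = 11642 / (1.732 × 208 × 0.904) = 35.7 A

35.7 A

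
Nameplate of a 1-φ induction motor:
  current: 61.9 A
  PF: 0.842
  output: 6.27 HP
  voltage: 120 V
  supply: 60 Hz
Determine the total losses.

1580 W

P_in = V·I·cosφ = 120×61.9×0.842 = 6254 W
P_out = 6.27×746 = 4677 W
Losses = P_in − P_out = 6254 − 4677 = 1577 W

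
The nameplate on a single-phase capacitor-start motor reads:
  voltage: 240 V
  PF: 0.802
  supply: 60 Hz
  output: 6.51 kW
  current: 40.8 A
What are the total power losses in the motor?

P_in = V·I·cosφ = 240×40.8×0.802 = 7853 W
P_out = 6510 W
Losses = P_in − P_out = 7853 − 6510 = 1343 W

1340 W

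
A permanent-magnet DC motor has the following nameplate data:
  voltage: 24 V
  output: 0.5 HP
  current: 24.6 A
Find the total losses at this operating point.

217 W

P_in = V·I = 24×24.6 = 590 W
P_out = 0.5×746 = 373 W
Losses = P_in − P_out = 590 − 373 = 217 W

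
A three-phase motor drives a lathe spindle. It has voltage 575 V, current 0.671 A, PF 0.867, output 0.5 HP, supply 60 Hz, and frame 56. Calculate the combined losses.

206 W

P_in = √3·V·I·cosφ = 1.732×575×0.671×0.867 = 579 W
P_out = 0.5×746 = 373 W
Losses = P_in − P_out = 579 − 373 = 206 W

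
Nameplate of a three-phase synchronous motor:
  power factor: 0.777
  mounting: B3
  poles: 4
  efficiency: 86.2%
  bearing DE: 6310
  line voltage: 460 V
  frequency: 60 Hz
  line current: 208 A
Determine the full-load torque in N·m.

589 N·m

P_in = √3·V·I·cosφ = 1.732 × 460 × 208 × 0.777 = 128763 W
P_out = η·P_in = 0.862 × 128763 = 110994 W
n = n_s = 120×60/4 = 1800 rpm (synchronous)
ω = 2π×1800/60 = 188.5 rad/s
τ = P_out/ω = 110994/188.5 = 589 N·m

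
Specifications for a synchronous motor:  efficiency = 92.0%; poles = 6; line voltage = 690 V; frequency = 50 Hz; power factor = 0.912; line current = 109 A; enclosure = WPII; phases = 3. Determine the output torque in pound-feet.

P_in = √3·V·I·cosφ = 1.732 × 690 × 109 × 0.912 = 118801 W
P_out = η·P_in = 0.92 × 118801 = 109297 W
n = n_s = 120×50/6 = 1000 rpm (synchronous)
ω = 2π×1000/60 = 104.7 rad/s
τ = P_out/ω = 109297/104.7 = 1044 N·m
In lb·ft: 1044/1.356 = 770 lb·ft

770 lb·ft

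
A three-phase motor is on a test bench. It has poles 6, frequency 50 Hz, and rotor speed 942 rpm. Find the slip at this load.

n_s = 120f/p = 120×50/6 = 1000 rpm
s = (n_s − n)/n_s = (1000 − 942)/1000 = 0.0580

5.80 %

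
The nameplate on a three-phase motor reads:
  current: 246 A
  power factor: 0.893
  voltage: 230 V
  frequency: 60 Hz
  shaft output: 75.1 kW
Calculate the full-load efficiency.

P_out = 75.1 kW = 75100 W
P_in = √3·V_L·I_L·cosφ = 1.732 × 230 × 246 × 0.893 = 87511 W
η = P_out / P_in = 75100 / 87511 = 0.858 = 85.8%

85.8 %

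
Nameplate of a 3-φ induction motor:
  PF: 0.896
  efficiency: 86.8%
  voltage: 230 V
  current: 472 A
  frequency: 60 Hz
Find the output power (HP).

196 HP

P_in = √3·V·I·cosφ = 1.732 × 230 × 472 × 0.896 = 168471 W
P_out = η·P_in = 0.868 × 168471 = 146233 W
= 146233/746 = 196 HP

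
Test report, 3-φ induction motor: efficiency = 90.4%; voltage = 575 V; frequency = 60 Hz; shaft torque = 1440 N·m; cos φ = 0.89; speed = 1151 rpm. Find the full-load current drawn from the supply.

217 A

ω = 2π×1151/60 = 120.5 rad/s; P_out = τω = 1440 × 120.5 = 173520 W
P_in = P_out / η = 173520 / 0.904 = 191947 W
I_L = P_in / (√3·V_L·cosφ) = 191947 / (1.732 × 575 × 0.89) = 217 A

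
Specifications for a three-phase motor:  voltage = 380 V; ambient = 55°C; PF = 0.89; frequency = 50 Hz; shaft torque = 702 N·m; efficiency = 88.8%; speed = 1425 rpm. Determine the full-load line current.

ω = 2π×1425/60 = 149.2 rad/s; P_out = τω = 702 × 149.2 = 104738 W
P_in = P_out / η = 104738 / 0.888 = 117948 W
I_L = P_in / (√3·V_L·cosφ) = 117948 / (1.732 × 380 × 0.89) = 201 A

201 A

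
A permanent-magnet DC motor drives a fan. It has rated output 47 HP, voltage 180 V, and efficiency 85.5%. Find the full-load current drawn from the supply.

P_out = 47 × 746 = 35062 W
P_in = P_out / η = 35062 / 0.855 = 41008 W
I = P_in / V = 41008 / 180 = 228 A

228 A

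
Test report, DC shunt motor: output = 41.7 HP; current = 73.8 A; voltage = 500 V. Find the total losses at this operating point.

5790 W

P_in = V·I = 500×73.8 = 36900 W
P_out = 41.7×746 = 31108 W
Losses = P_in − P_out = 36900 − 31108 = 5792 W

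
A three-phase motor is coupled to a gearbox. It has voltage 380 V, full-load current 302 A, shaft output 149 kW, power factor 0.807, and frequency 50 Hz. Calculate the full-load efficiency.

92.9 %

P_out = 149 kW = 149000 W
P_in = √3·V_L·I_L·cosφ = 1.732 × 380 × 302 × 0.807 = 160403 W
η = P_out / P_in = 149000 / 160403 = 0.929 = 92.9%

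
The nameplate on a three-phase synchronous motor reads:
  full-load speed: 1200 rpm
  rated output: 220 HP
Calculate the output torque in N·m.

P_out = 220 × 746 = 164120 W
ω = 2π × 1200/60 = 125.7 rad/s
τ = P_out/ω = 164120/125.7 = 1310 N·m

1310 N·m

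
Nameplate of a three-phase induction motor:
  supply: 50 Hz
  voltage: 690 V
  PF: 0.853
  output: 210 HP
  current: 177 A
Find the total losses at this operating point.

P_in = √3·V·I·cosφ = 1.732×690×177×0.853 = 180434 W
P_out = 210×746 = 156660 W
Losses = P_in − P_out = 180434 − 156660 = 23774 W

23800 W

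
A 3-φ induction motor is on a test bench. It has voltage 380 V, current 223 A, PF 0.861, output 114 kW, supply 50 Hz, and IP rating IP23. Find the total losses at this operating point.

12400 W

P_in = √3·V·I·cosφ = 1.732×380×223×0.861 = 126369 W
P_out = 114000 W
Losses = P_in − P_out = 126369 − 114000 = 12369 W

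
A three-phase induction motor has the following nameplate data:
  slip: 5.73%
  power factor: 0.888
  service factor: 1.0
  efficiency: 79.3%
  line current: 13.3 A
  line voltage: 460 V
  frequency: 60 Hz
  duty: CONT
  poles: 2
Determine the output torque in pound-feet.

P_in = √3·V·I·cosφ = 1.732 × 460 × 13.3 × 0.888 = 9410 W
P_out = η·P_in = 0.793 × 9410 = 7462 W
n_s = 120×60/2 = 3600 rpm; n = 3600×(1−0.0573) = 3394 rpm
ω = 2π×3394/60 = 355.4 rad/s
τ = P_out/ω = 7462/355.4 = 21 N·m
In lb·ft: 21/1.356 = 15.5 lb·ft

15.5 lb·ft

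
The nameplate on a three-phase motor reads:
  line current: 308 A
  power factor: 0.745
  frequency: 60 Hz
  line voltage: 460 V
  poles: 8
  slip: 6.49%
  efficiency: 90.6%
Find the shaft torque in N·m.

P_in = √3·V·I·cosφ = 1.732 × 460 × 308 × 0.745 = 182815 W
P_out = η·P_in = 0.906 × 182815 = 165630 W
n_s = 120×60/8 = 900 rpm; n = 900×(1−0.0649) = 842 rpm
ω = 2π×842/60 = 88.17 rad/s
τ = P_out/ω = 165630/88.17 = 1880 N·m

1880 N·m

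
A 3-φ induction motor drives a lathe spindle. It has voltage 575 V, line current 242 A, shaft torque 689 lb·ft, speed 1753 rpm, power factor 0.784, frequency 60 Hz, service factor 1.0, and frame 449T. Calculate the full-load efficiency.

90.8 %

τ = 689 lb·ft × 1.356 = 934.3 N·m
ω = 2π × 1753/60 = 183.6 rad/s; P_out = τω = 934.3 × 183.6 = 171537 W
P_in = √3·V_L·I_L·cosφ = 1.732 × 575 × 242 × 0.784 = 188950 W
η = P_out / P_in = 171537 / 188950 = 0.908 = 90.8%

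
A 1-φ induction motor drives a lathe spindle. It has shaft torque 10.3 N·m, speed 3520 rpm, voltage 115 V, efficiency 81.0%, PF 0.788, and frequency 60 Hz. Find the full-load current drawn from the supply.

ω = 2π×3520/60 = 368.6 rad/s; P_out = τω = 10.3 × 368.6 = 3797 W
P_in = P_out / η = 3797 / 0.810 = 4688 W
I = P_in / (V·cosφ) = 4688 / (115 × 0.788) = 51.7 A

51.7 A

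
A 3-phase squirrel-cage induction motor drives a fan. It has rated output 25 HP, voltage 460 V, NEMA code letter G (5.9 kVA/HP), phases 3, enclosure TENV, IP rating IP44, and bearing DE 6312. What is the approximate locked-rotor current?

S_LR = 5.9 × 25 = 147.5 kVA
I_LR = S_LR/(√3·V_L) = 147500/(1.732×460) = 185 A

185 A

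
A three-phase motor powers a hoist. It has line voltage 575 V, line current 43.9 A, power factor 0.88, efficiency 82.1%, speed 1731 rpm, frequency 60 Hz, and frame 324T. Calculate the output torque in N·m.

P_in = √3·V·I·cosφ = 1.732 × 575 × 43.9 × 0.88 = 38474 W
P_out = η·P_in = 0.821 × 38474 = 31587 W
n = 1731 rpm
ω = 2π×1731/60 = 181.3 rad/s
τ = P_out/ω = 31587/181.3 = 174 N·m

174 N·m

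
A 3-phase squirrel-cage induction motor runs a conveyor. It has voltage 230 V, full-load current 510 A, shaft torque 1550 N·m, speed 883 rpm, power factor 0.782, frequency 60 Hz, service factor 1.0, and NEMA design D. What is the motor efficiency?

ω = 2π × 883/60 = 92.47 rad/s; P_out = τω = 1550 × 92.47 = 143329 W
P_in = √3·V_L·I_L·cosφ = 1.732 × 230 × 510 × 0.782 = 158874 W
η = P_out / P_in = 143329 / 158874 = 0.902 = 90.2%

90.2 %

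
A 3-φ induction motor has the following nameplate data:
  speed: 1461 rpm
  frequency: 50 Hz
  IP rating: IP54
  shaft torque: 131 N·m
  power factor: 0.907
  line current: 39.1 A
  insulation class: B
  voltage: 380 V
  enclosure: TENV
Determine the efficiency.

ω = 2π × 1461/60 = 153 rad/s; P_out = τω = 131 × 153 = 20043 W
P_in = √3·V_L·I_L·cosφ = 1.732 × 380 × 39.1 × 0.907 = 23341 W
η = P_out / P_in = 20043 / 23341 = 0.859 = 85.9%

85.9 %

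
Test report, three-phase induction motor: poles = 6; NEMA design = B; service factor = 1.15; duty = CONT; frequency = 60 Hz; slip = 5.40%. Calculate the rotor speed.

n_s = 120f/p = 120×60/6 = 1200 rpm
n = n_s(1 − s) = 1200 × (1 − 0.054) = 1135 rpm

1135 rpm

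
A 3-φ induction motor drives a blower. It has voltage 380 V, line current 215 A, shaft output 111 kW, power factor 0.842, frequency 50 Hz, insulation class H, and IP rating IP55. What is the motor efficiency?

P_out = 111 kW = 111000 W
P_in = √3·V_L·I_L·cosφ = 1.732 × 380 × 215 × 0.842 = 119147 W
η = P_out / P_in = 111000 / 119147 = 0.932 = 93.2%

93.2 %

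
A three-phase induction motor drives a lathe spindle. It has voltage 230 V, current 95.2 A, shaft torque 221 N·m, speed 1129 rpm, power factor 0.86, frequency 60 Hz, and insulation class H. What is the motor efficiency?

ω = 2π × 1129/60 = 118.2 rad/s; P_out = τω = 221 × 118.2 = 26122 W
P_in = √3·V_L·I_L·cosφ = 1.732 × 230 × 95.2 × 0.86 = 32615 W
η = P_out / P_in = 26122 / 32615 = 0.801 = 80.1%

80.1 %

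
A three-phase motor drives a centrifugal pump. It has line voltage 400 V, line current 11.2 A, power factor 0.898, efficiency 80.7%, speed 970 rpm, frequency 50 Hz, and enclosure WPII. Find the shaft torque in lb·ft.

P_in = √3·V·I·cosφ = 1.732 × 400 × 11.2 × 0.898 = 6968 W
P_out = η·P_in = 0.807 × 6968 = 5623 W
n = 970 rpm
ω = 2π×970/60 = 101.6 rad/s
τ = P_out/ω = 5623/101.6 = 55.34 N·m
In lb·ft: 55.34/1.356 = 40.8 lb·ft

40.8 lb·ft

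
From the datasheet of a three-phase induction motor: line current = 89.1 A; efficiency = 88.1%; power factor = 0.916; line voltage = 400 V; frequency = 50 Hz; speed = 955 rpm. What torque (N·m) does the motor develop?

P_in = √3·V·I·cosφ = 1.732 × 400 × 89.1 × 0.916 = 56543 W
P_out = η·P_in = 0.881 × 56543 = 49814 W
n = 955 rpm
ω = 2π×955/60 = 100 rad/s
τ = P_out/ω = 49814/100 = 498 N·m

498 N·m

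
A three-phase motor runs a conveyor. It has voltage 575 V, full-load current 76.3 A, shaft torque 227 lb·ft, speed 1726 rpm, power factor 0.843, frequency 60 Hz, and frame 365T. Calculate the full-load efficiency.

τ = 227 lb·ft × 1.356 = 307.8 N·m
ω = 2π × 1726/60 = 180.7 rad/s; P_out = τω = 307.8 × 180.7 = 55619 W
P_in = √3·V_L·I_L·cosφ = 1.732 × 575 × 76.3 × 0.843 = 64057 W
η = P_out / P_in = 55619 / 64057 = 0.868 = 86.8%

86.8 %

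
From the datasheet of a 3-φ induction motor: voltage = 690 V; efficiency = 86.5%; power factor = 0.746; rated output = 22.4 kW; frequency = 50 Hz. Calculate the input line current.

P_out = 22.4 kW = 22400 W
P_in = P_out / η = 22400 / 0.865 = 25896 W
I_L = P_in / (√3·V_L·cosφ) = 25896 / (1.732 × 690 × 0.746) = 29 A

29 A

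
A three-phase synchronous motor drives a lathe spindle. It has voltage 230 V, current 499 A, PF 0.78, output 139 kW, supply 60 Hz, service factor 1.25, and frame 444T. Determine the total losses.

P_in = √3·V·I·cosφ = 1.732×230×499×0.78 = 155050 W
P_out = 139000 W
Losses = P_in − P_out = 155050 − 139000 = 16050 W

16.1 kW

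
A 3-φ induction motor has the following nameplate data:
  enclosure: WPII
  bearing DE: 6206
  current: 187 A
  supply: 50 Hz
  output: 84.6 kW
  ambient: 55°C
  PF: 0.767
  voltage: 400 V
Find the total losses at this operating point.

P_in = √3·V·I·cosφ = 1.732×400×187×0.767 = 99368 W
P_out = 84600 W
Losses = P_in − P_out = 99368 − 84600 = 14768 W

14800 W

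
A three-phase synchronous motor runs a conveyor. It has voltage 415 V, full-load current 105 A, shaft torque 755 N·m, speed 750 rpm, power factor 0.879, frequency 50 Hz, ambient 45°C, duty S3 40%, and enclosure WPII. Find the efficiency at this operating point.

89.4 %

ω = 2π × 750/60 = 78.54 rad/s; P_out = τω = 755 × 78.54 = 59298 W
P_in = √3·V_L·I_L·cosφ = 1.732 × 415 × 105 × 0.879 = 66340 W
η = P_out / P_in = 59298 / 66340 = 0.894 = 89.4%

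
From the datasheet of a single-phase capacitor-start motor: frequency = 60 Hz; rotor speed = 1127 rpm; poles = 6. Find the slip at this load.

n_s = 120f/p = 120×60/6 = 1200 rpm
s = (n_s − n)/n_s = (1200 − 1127)/1200 = 0.0608

6.1 %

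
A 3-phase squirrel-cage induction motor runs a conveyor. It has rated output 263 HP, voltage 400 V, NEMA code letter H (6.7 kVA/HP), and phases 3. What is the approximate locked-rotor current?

S_LR = 6.7 × 263 = 1762.1 kVA
I_LR = S_LR/(√3·V_L) = 1762100/(1.732×400) = 2540 A

2540 A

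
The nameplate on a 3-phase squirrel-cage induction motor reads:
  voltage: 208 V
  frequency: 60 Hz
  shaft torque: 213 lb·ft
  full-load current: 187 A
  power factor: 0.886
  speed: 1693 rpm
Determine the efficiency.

τ = 213 lb·ft × 1.356 = 288.8 N·m
ω = 2π × 1693/60 = 177.3 rad/s; P_out = τω = 288.8 × 177.3 = 51204 W
P_in = √3·V_L·I_L·cosφ = 1.732 × 208 × 187 × 0.886 = 59688 W
η = P_out / P_in = 51204 / 59688 = 0.858 = 85.8%

85.8 %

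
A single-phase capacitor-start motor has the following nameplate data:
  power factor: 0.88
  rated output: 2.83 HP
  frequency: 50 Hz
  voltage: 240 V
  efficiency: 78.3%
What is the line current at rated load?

12.8 A

P_out = 2.83 × 746 = 2111 W
P_in = P_out / η = 2111 / 0.783 = 2696 W
I = P_in / (V·cosφ) = 2696 / (240 × 0.88) = 12.8 A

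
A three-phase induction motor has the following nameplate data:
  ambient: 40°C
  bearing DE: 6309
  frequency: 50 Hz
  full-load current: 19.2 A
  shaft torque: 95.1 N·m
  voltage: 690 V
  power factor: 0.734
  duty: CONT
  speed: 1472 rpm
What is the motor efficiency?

87.0 %

ω = 2π × 1472/60 = 154.1 rad/s; P_out = τω = 95.1 × 154.1 = 14655 W
P_in = √3·V_L·I_L·cosφ = 1.732 × 690 × 19.2 × 0.734 = 16842 W
η = P_out / P_in = 14655 / 16842 = 0.870 = 87.0%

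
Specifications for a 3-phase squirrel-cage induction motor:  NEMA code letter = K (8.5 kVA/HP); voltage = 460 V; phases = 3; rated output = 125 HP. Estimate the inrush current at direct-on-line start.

S_LR = 8.5 × 125 = 1062.5 kVA
I_LR = S_LR/(√3·V_L) = 1062500/(1.732×460) = 1330 A

1330 A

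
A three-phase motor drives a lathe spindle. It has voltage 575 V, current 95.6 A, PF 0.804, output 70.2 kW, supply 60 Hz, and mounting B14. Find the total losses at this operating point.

P_in = √3·V·I·cosφ = 1.732×575×95.6×0.804 = 76547 W
P_out = 70200 W
Losses = P_in − P_out = 76547 − 70200 = 6347 W

6.35 kW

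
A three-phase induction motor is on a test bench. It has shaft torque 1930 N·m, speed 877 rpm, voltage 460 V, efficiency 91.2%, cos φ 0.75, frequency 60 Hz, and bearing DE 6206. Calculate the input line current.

ω = 2π×877/60 = 91.84 rad/s; P_out = τω = 1930 × 91.84 = 177251 W
P_in = P_out / η = 177251 / 0.912 = 194354 W
I_L = P_in / (√3·V_L·cosφ) = 194354 / (1.732 × 460 × 0.75) = 325 A

325 A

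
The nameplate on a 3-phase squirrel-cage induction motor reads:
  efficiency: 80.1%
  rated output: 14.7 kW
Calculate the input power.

P_out = 14700 W
P_in = P_out/η = 14700/0.801 = 18352 W = 18.4 kW

18.4 kW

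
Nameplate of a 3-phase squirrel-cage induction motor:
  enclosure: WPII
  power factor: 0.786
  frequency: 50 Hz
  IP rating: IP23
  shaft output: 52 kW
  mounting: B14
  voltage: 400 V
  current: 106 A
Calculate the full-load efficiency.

90.1 %

P_out = 52 kW = 52000 W
P_in = √3·V_L·I_L·cosφ = 1.732 × 400 × 106 × 0.786 = 57721 W
η = P_out / P_in = 52000 / 57721 = 0.901 = 90.1%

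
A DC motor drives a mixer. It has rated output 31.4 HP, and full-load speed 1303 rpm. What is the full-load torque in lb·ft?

127 lb·ft

P_out = 31.4 × 746 = 23424 W
ω = 2π × 1303/60 = 136.4 rad/s
τ = P_out/ω = 23424/136.4 = 171.7 N·m
In lb·ft: 171.7/1.356 = 127 lb·ft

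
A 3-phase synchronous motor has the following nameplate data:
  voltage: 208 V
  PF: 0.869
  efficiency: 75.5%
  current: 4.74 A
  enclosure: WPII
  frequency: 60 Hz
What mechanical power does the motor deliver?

P_in = √3·V·I·cosφ = 1.732 × 208 × 4.74 × 0.869 = 1484 W
P_out = η·P_in = 0.755 × 1484 = 1120 W

1.12 kW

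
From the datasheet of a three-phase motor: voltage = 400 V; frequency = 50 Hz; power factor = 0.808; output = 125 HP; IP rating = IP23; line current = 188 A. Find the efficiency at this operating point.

88.6 %

P_out = 125 × 746 = 93250 W
P_in = √3·V_L·I_L·cosφ = 1.732 × 400 × 188 × 0.808 = 105239 W
η = P_out / P_in = 93250 / 105239 = 0.886 = 88.6%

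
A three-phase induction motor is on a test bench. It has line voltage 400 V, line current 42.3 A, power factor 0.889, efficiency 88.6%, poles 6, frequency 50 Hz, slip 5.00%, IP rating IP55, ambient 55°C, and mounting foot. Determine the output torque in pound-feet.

171 lb·ft

P_in = √3·V·I·cosφ = 1.732 × 400 × 42.3 × 0.889 = 26053 W
P_out = η·P_in = 0.886 × 26053 = 23083 W
n_s = 120×50/6 = 1000 rpm; n = 1000×(1−0.05) = 950 rpm
ω = 2π×950/60 = 99.48 rad/s
τ = P_out/ω = 23083/99.48 = 232 N·m
In lb·ft: 232/1.356 = 171 lb·ft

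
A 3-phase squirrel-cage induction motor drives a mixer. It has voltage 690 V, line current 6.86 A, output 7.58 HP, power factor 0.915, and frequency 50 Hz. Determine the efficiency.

75.4 %

P_out = 7.58 × 746 = 5655 W
P_in = √3·V_L·I_L·cosφ = 1.732 × 690 × 6.86 × 0.915 = 7501 W
η = P_out / P_in = 5655 / 7501 = 0.754 = 75.4%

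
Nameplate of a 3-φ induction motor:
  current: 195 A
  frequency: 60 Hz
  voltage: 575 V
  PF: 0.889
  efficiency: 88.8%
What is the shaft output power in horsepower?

P_in = √3·V·I·cosφ = 1.732 × 575 × 195 × 0.889 = 172644 W
P_out = η·P_in = 0.888 × 172644 = 153308 W
= 153308/746 = 206 HP

206 HP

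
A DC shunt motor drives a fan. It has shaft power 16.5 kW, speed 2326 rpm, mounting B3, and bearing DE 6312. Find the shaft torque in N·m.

67.7 N·m

ω = 2π × 2326/60 = 243.6 rad/s
τ = P/ω = 16500/243.6 = 67.7 N·m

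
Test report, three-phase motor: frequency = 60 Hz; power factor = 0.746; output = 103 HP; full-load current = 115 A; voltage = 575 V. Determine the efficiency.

89.9 %

P_out = 103 × 746 = 76838 W
P_in = √3·V_L·I_L·cosφ = 1.732 × 575 × 115 × 0.746 = 85438 W
η = P_out / P_in = 76838 / 85438 = 0.899 = 89.9%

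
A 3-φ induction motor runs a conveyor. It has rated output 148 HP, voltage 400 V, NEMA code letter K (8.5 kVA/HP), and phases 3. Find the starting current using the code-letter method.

1820 A

S_LR = 8.5 × 148 = 1258 kVA
I_LR = S_LR/(√3·V_L) = 1258000/(1.732×400) = 1820 A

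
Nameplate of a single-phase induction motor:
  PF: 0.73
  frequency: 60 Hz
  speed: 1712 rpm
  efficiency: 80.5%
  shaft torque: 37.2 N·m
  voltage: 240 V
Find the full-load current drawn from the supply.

47.3 A

ω = 2π×1712/60 = 179.3 rad/s; P_out = τω = 37.2 × 179.3 = 6670 W
P_in = P_out / η = 6670 / 0.805 = 8286 W
I = P_in / (V·cosφ) = 8286 / (240 × 0.73) = 47.3 A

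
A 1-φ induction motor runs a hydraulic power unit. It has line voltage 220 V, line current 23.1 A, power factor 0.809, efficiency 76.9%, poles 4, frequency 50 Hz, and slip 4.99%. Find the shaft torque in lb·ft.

15.6 lb·ft

P_in = V·I·cosφ = 220 × 23.1 × 0.809 = 4111 W
P_out = η·P_in = 0.769 × 4111 = 3161 W
n_s = 120×50/4 = 1500 rpm; n = 1500×(1−0.0499) = 1425 rpm
ω = 2π×1425/60 = 149.2 rad/s
τ = P_out/ω = 3161/149.2 = 21.19 N·m
In lb·ft: 21.19/1.356 = 15.6 lb·ft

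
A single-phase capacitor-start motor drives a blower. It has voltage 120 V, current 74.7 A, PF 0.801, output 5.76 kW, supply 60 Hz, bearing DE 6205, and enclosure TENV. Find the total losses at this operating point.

P_in = V·I·cosφ = 120×74.7×0.801 = 7180 W
P_out = 5760 W
Losses = P_in − P_out = 7180 − 5760 = 1420 W

1.42 kW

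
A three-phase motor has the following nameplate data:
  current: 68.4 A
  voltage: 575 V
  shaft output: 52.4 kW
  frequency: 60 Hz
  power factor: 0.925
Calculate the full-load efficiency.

P_out = 52.4 kW = 52400 W
P_in = √3·V_L·I_L·cosφ = 1.732 × 575 × 68.4 × 0.925 = 63011 W
η = P_out / P_in = 52400 / 63011 = 0.832 = 83.2%

83.2 %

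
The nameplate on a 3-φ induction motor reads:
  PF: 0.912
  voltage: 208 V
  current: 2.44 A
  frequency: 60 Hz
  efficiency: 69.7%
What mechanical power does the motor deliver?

P_in = √3·V·I·cosφ = 1.732 × 208 × 2.44 × 0.912 = 802 W
P_out = η·P_in = 0.697 × 802 = 559 W

0.559 kW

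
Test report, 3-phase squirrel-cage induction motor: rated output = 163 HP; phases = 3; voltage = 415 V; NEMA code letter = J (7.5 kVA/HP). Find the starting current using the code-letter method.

1700 A

S_LR = 7.5 × 163 = 1222.5 kVA
I_LR = S_LR/(√3·V_L) = 1222500/(1.732×415) = 1700 A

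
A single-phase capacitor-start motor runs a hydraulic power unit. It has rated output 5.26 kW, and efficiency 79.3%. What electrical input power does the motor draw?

6.63 kW

P_out = 5260 W
P_in = P_out/η = 5260/0.793 = 6633 W = 6.63 kW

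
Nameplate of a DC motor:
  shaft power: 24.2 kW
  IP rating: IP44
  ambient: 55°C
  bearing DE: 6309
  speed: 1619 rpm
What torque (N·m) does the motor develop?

143 N·m

ω = 2π × 1619/60 = 169.5 rad/s
τ = P/ω = 24200/169.5 = 143 N·m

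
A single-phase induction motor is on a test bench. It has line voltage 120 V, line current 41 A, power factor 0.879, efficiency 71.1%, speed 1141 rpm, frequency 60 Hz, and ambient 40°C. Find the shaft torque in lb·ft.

P_in = V·I·cosφ = 120 × 41 × 0.879 = 4325 W
P_out = η·P_in = 0.711 × 4325 = 3075 W
n = 1141 rpm
ω = 2π×1141/60 = 119.5 rad/s
τ = P_out/ω = 3075/119.5 = 25.73 N·m
In lb·ft: 25.73/1.356 = 19 lb·ft

19 lb·ft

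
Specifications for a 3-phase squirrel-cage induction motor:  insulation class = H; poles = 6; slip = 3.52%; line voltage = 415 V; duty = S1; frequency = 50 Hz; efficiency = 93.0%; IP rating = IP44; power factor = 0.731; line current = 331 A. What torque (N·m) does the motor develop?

P_in = √3·V·I·cosφ = 1.732 × 415 × 331 × 0.731 = 173917 W
P_out = η·P_in = 0.93 × 173917 = 161743 W
n_s = 120×50/6 = 1000 rpm; n = 1000×(1−0.0352) = 965 rpm
ω = 2π×965/60 = 101.1 rad/s
τ = P_out/ω = 161743/101.1 = 1600 N·m

1600 N·m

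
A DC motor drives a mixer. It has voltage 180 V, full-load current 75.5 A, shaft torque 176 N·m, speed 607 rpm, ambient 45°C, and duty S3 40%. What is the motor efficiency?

82.3 %

ω = 2π × 607/60 = 63.56 rad/s; P_out = τω = 176 × 63.56 = 11187 W
P_in = V·I = 180 × 75.5 = 13590 W
η = P_out / P_in = 11187 / 13590 = 0.823 = 82.3%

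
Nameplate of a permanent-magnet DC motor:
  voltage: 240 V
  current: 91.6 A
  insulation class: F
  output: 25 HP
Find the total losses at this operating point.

P_in = V·I = 240×91.6 = 21984 W
P_out = 25×746 = 18650 W
Losses = P_in − P_out = 21984 − 18650 = 3334 W

3.33 kW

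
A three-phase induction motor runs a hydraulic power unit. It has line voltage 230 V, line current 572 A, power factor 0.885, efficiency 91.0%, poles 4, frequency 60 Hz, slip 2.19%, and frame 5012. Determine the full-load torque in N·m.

995 N·m

P_in = √3·V·I·cosφ = 1.732 × 230 × 572 × 0.885 = 201658 W
P_out = η·P_in = 0.91 × 201658 = 183509 W
n_s = 120×60/4 = 1800 rpm; n = 1800×(1−0.0219) = 1761 rpm
ω = 2π×1761/60 = 184.4 rad/s
τ = P_out/ω = 183509/184.4 = 995 N·m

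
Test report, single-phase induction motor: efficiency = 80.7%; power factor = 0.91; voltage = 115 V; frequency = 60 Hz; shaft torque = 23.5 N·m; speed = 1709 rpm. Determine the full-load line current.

ω = 2π×1709/60 = 179 rad/s; P_out = τω = 23.5 × 179 = 4207 W
P_in = P_out / η = 4207 / 0.807 = 5213 W
I = P_in / (V·cosφ) = 5213 / (115 × 0.91) = 49.8 A

49.8 A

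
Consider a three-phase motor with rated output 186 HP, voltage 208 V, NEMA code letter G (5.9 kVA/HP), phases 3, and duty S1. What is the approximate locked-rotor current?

S_LR = 5.9 × 186 = 1097.4 kVA
I_LR = S_LR/(√3·V_L) = 1097400/(1.732×208) = 3050 A

3050 A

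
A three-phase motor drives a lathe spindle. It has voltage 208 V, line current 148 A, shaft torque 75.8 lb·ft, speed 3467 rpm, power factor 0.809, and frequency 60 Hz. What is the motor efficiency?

τ = 75.8 lb·ft × 1.356 = 102.8 N·m
ω = 2π × 3467/60 = 363.1 rad/s; P_out = τω = 102.8 × 363.1 = 37327 W
P_in = √3·V_L·I_L·cosφ = 1.732 × 208 × 148 × 0.809 = 43134 W
η = P_out / P_in = 37327 / 43134 = 0.865 = 86.5%

86.5 %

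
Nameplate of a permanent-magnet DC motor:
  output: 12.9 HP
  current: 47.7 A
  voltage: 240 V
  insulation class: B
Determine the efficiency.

84.1 %

P_out = 12.9 × 746 = 9623 W
P_in = V·I = 240 × 47.7 = 11448 W
η = P_out / P_in = 9623 / 11448 = 0.841 = 84.1%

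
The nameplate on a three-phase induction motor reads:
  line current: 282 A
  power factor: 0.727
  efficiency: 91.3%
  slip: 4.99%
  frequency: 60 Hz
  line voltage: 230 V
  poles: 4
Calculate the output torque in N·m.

416 N·m

P_in = √3·V·I·cosφ = 1.732 × 230 × 282 × 0.727 = 81669 W
P_out = η·P_in = 0.913 × 81669 = 74564 W
n_s = 120×60/4 = 1800 rpm; n = 1800×(1−0.0499) = 1710 rpm
ω = 2π×1710/60 = 179.1 rad/s
τ = P_out/ω = 74564/179.1 = 416 N·m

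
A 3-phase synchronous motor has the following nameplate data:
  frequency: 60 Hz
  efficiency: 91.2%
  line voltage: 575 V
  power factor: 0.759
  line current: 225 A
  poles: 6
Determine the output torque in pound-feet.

P_in = √3·V·I·cosφ = 1.732 × 575 × 225 × 0.759 = 170075 W
P_out = η·P_in = 0.912 × 170075 = 155108 W
n = n_s = 120×60/6 = 1200 rpm (synchronous)
ω = 2π×1200/60 = 125.7 rad/s
τ = P_out/ω = 155108/125.7 = 1234 N·m
In lb·ft: 1234/1.356 = 910 lb·ft

910 lb·ft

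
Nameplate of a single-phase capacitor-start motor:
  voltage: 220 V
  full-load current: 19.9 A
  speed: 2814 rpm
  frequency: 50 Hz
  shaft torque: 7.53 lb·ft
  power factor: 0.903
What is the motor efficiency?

76.1 %

τ = 7.53 lb·ft × 1.356 = 10.21 N·m
ω = 2π × 2814/60 = 294.7 rad/s; P_out = τω = 10.21 × 294.7 = 3009 W
P_in = V·I·cosφ = 220 × 19.9 × 0.903 = 3953 W
η = P_out / P_in = 3009 / 3953 = 0.761 = 76.1%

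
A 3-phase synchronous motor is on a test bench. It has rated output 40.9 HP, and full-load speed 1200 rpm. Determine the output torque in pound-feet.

179 lb·ft

P_out = 40.9 × 746 = 30511 W
ω = 2π × 1200/60 = 125.7 rad/s
τ = P_out/ω = 30511/125.7 = 242.7 N·m
In lb·ft: 242.7/1.356 = 179 lb·ft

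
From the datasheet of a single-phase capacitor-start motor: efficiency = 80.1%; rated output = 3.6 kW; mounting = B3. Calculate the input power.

P_out = 3600 W
P_in = P_out/η = 3600/0.801 = 4494 W = 4.49 kW

4.49 kW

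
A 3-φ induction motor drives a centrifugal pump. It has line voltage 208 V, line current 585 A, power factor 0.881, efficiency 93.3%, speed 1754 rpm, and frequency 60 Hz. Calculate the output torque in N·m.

943 N·m

P_in = √3·V·I·cosφ = 1.732 × 208 × 585 × 0.881 = 185671 W
P_out = η·P_in = 0.933 × 185671 = 173231 W
n = 1754 rpm
ω = 2π×1754/60 = 183.7 rad/s
τ = P_out/ω = 173231/183.7 = 943 N·m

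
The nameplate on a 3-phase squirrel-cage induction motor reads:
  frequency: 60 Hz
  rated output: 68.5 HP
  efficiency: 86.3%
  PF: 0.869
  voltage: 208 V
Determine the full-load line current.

P_out = 68.5 × 746 = 51101 W
P_in = P_out / η = 51101 / 0.863 = 59213 W
I_L = P_in / (√3·V_L·cosφ) = 59213 / (1.732 × 208 × 0.869) = 189 A

189 A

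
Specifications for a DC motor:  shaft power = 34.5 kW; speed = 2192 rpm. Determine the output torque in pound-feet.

ω = 2π × 2192/60 = 229.5 rad/s
τ = P/ω = 34500/229.5 = 150.3 N·m
In lb·ft: 150.3/1.356 = 111 lb·ft

111 lb·ft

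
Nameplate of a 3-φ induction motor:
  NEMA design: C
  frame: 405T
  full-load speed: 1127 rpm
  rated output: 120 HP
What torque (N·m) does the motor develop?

759 N·m

P_out = 120 × 746 = 89520 W
ω = 2π × 1127/60 = 118 rad/s
τ = P_out/ω = 89520/118 = 759 N·m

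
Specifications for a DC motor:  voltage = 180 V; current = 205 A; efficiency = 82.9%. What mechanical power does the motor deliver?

30.6 kW

P_in = V·I = 180 × 205 = 36900 W
P_out = η·P_in = 0.829 × 36900 = 30590 W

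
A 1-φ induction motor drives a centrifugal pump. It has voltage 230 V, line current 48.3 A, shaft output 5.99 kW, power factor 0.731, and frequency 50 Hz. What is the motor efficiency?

P_out = 5.99 kW = 5990 W
P_in = V·I·cosφ = 230 × 48.3 × 0.731 = 8121 W
η = P_out / P_in = 5990 / 8121 = 0.738 = 73.8%

73.8 %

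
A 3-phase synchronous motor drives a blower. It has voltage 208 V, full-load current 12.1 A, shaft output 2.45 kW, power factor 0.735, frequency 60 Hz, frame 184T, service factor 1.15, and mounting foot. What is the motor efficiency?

76.5 %

P_out = 2.45 kW = 2450 W
P_in = √3·V_L·I_L·cosφ = 1.732 × 208 × 12.1 × 0.735 = 3204 W
η = P_out / P_in = 2450 / 3204 = 0.765 = 76.5%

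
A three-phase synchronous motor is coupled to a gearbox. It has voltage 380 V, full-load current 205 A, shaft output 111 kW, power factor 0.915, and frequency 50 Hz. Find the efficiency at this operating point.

P_out = 111 kW = 111000 W
P_in = √3·V_L·I_L·cosφ = 1.732 × 380 × 205 × 0.915 = 123454 W
η = P_out / P_in = 111000 / 123454 = 0.899 = 89.9%

89.9 %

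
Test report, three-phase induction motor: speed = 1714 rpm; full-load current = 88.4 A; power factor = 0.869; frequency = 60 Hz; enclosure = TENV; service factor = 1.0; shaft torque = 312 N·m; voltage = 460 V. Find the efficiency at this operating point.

91.5 %

ω = 2π × 1714/60 = 179.5 rad/s; P_out = τω = 312 × 179.5 = 56004 W
P_in = √3·V_L·I_L·cosφ = 1.732 × 460 × 88.4 × 0.869 = 61204 W
η = P_out / P_in = 56004 / 61204 = 0.915 = 91.5%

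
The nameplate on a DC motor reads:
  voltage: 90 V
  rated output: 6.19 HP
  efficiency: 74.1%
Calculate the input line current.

P_out = 6.19 × 746 = 4618 W
P_in = P_out / η = 4618 / 0.741 = 6232 W
I = P_in / V = 6232 / 90 = 69.2 A

69.2 A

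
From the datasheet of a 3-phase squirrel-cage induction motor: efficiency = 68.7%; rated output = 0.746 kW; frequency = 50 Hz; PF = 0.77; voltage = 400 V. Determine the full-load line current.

P_out = 0.746 kW = 746 W
P_in = P_out / η = 746 / 0.687 = 1086 W
I_L = P_in / (√3·V_L·cosφ) = 1086 / (1.732 × 400 × 0.77) = 2.04 A

2.04 A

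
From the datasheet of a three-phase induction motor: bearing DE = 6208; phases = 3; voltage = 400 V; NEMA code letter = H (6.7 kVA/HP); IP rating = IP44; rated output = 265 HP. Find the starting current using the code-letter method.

2560 A

S_LR = 6.7 × 265 = 1775.5 kVA
I_LR = S_LR/(√3·V_L) = 1775500/(1.732×400) = 2560 A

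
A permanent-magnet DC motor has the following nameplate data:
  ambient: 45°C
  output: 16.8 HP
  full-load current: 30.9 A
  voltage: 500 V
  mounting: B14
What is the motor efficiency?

P_out = 16.8 × 746 = 12533 W
P_in = V·I = 500 × 30.9 = 15450 W
η = P_out / P_in = 12533 / 15450 = 0.811 = 81.1%

81.1 %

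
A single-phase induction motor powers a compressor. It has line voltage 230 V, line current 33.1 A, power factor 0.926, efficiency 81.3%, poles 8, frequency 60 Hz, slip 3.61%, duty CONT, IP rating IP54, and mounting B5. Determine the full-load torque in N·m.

P_in = V·I·cosφ = 230 × 33.1 × 0.926 = 7050 W
P_out = η·P_in = 0.813 × 7050 = 5732 W
n_s = 120×60/8 = 900 rpm; n = 900×(1−0.0361) = 868 rpm
ω = 2π×868/60 = 90.9 rad/s
τ = P_out/ω = 5732/90.9 = 63.1 N·m

63.1 N·m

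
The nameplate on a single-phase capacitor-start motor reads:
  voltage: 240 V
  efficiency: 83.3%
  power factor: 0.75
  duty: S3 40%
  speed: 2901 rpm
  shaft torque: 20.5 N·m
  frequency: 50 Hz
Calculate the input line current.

41.5 A

ω = 2π×2901/60 = 303.8 rad/s; P_out = τω = 20.5 × 303.8 = 6228 W
P_in = P_out / η = 6228 / 0.833 = 7477 W
I = P_in / (V·cosφ) = 7477 / (240 × 0.75) = 41.5 A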